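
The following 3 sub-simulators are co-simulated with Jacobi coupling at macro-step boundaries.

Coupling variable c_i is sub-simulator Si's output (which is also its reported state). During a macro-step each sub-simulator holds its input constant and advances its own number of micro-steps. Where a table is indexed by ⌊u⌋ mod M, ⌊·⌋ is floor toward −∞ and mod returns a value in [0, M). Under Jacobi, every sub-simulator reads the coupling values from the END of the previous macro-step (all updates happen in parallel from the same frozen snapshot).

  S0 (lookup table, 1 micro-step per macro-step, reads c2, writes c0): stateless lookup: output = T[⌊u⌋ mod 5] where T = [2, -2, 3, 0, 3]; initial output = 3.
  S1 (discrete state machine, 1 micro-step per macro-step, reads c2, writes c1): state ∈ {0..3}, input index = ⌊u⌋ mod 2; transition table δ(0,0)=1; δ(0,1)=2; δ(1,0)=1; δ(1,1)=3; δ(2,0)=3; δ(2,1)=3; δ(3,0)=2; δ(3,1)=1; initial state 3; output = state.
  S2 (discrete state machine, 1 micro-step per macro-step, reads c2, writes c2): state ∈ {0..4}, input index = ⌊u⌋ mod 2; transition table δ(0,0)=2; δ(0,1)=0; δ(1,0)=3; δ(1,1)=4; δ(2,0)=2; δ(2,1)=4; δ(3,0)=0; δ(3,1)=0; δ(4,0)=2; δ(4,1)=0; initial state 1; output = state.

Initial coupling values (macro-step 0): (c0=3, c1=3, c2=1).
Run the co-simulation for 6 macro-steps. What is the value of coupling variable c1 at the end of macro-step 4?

c1 at macro-step 4 = 1

macro 1: S0 reads c2=1 → after 1×micro: -2; S1 reads c2=1 → after 1×micro: 1; S2 reads c2=1 → after 1×micro: 4 ⇒ (c0=-2, c1=1, c2=4)
macro 2: S0 reads c2=4 → after 1×micro: 3; S1 reads c2=4 → after 1×micro: 1; S2 reads c2=4 → after 1×micro: 2 ⇒ (c0=3, c1=1, c2=2)
macro 3: S0 reads c2=2 → after 1×micro: 3; S1 reads c2=2 → after 1×micro: 1; S2 reads c2=2 → after 1×micro: 2 ⇒ (c0=3, c1=1, c2=2)
macro 4: S0 reads c2=2 → after 1×micro: 3; S1 reads c2=2 → after 1×micro: 1; S2 reads c2=2 → after 1×micro: 2 ⇒ (c0=3, c1=1, c2=2)
macro 5: S0 reads c2=2 → after 1×micro: 3; S1 reads c2=2 → after 1×micro: 1; S2 reads c2=2 → after 1×micro: 2 ⇒ (c0=3, c1=1, c2=2)
macro 6: S0 reads c2=2 → after 1×micro: 3; S1 reads c2=2 → after 1×micro: 1; S2 reads c2=2 → after 1×micro: 2 ⇒ (c0=3, c1=1, c2=2)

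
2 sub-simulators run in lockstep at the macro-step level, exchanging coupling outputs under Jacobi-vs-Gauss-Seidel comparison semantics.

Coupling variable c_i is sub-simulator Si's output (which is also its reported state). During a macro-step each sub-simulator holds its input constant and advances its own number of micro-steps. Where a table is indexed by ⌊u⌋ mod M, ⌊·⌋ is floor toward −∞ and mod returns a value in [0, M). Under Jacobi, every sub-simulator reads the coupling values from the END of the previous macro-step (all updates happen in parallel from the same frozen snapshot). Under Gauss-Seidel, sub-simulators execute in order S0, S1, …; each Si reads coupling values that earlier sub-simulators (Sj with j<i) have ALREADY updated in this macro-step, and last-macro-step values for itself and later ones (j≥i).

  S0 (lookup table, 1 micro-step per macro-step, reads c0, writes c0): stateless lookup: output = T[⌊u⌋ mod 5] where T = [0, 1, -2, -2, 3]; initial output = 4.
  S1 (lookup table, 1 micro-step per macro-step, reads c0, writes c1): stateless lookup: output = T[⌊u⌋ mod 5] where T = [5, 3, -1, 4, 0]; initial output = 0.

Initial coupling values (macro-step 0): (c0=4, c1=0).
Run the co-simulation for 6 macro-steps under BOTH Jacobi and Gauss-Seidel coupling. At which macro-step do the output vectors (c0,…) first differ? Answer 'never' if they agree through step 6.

first divergence at macro-step: 1

[Jacobi] macro 1: S0 reads c0=4 → after 1×micro: 3; S1 reads c0=4 → after 1×micro: 0 ⇒ (c0=3, c1=0)
[Jacobi] macro 2: S0 reads c0=3 → after 1×micro: -2; S1 reads c0=3 → after 1×micro: 4 ⇒ (c0=-2, c1=4)
[Jacobi] macro 3: S0 reads c0=-2 → after 1×micro: -2; S1 reads c0=-2 → after 1×micro: 4 ⇒ (c0=-2, c1=4)
[Jacobi] macro 4: S0 reads c0=-2 → after 1×micro: -2; S1 reads c0=-2 → after 1×micro: 4 ⇒ (c0=-2, c1=4)
[Jacobi] macro 5: S0 reads c0=-2 → after 1×micro: -2; S1 reads c0=-2 → after 1×micro: 4 ⇒ (c0=-2, c1=4)
[Jacobi] macro 6: S0 reads c0=-2 → after 1×micro: -2; S1 reads c0=-2 → after 1×micro: 4 ⇒ (c0=-2, c1=4)
[Gauss-Seidel] macro 1: S0 reads c0=4 → after 1×micro: 3; S1 reads c0=3 → after 1×micro: 4 ⇒ (c0=3, c1=4)
[Gauss-Seidel] macro 2: S0 reads c0=3 → after 1×micro: -2; S1 reads c0=-2 → after 1×micro: 4 ⇒ (c0=-2, c1=4)
[Gauss-Seidel] macro 3: S0 reads c0=-2 → after 1×micro: -2; S1 reads c0=-2 → after 1×micro: 4 ⇒ (c0=-2, c1=4)
[Gauss-Seidel] macro 4: S0 reads c0=-2 → after 1×micro: -2; S1 reads c0=-2 → after 1×micro: 4 ⇒ (c0=-2, c1=4)
[Gauss-Seidel] macro 5: S0 reads c0=-2 → after 1×micro: -2; S1 reads c0=-2 → after 1×micro: 4 ⇒ (c0=-2, c1=4)
[Gauss-Seidel] macro 6: S0 reads c0=-2 → after 1×micro: -2; S1 reads c0=-2 → after 1×micro: 4 ⇒ (c0=-2, c1=4)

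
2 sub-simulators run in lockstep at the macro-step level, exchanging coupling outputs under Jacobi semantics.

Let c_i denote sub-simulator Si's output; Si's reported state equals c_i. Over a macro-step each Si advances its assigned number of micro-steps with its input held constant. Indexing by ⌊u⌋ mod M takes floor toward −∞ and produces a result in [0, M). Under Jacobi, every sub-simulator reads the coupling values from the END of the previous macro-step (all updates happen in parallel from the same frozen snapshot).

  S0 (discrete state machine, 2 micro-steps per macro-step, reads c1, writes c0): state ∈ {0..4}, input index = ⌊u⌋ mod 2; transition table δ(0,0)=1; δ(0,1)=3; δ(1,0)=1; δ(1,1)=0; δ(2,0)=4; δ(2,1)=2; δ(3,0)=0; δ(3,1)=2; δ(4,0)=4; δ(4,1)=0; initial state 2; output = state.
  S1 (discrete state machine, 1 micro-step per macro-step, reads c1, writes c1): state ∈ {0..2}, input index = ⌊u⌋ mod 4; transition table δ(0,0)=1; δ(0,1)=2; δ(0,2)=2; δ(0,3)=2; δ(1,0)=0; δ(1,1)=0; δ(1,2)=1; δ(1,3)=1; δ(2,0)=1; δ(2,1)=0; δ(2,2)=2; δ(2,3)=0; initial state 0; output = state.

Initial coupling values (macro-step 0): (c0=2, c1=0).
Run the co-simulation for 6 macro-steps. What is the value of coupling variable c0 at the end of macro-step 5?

macro 1: S0 reads c1=0 → after 2×micro: 4; S1 reads c1=0 → after 1×micro: 1 ⇒ (c0=4, c1=1)
macro 2: S0 reads c1=1 → after 2×micro: 3; S1 reads c1=1 → after 1×micro: 0 ⇒ (c0=3, c1=0)
macro 3: S0 reads c1=0 → after 2×micro: 1; S1 reads c1=0 → after 1×micro: 1 ⇒ (c0=1, c1=1)
macro 4: S0 reads c1=1 → after 2×micro: 3; S1 reads c1=1 → after 1×micro: 0 ⇒ (c0=3, c1=0)
macro 5: S0 reads c1=0 → after 2×micro: 1; S1 reads c1=0 → after 1×micro: 1 ⇒ (c0=1, c1=1)
macro 6: S0 reads c1=1 → after 2×micro: 3; S1 reads c1=1 → after 1×micro: 0 ⇒ (c0=3, c1=0)

c0 at macro-step 5 = 1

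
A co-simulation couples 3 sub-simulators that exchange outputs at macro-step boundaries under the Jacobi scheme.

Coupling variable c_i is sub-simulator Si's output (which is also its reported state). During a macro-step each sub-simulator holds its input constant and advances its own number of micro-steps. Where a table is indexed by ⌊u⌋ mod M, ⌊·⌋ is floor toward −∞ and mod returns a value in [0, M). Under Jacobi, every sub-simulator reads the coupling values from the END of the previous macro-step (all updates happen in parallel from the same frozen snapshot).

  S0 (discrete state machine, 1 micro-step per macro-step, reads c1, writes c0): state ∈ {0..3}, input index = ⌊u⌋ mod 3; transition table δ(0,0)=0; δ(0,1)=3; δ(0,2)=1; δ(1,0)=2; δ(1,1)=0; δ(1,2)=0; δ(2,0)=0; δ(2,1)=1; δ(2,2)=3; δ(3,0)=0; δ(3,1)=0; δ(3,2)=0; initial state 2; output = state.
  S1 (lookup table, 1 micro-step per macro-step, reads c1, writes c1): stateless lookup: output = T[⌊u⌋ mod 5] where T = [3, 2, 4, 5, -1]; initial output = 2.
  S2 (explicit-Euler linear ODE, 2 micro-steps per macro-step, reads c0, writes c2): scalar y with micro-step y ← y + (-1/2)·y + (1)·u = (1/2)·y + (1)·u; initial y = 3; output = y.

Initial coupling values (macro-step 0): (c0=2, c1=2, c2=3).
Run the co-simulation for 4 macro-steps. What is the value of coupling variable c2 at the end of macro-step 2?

c2 at macro-step 2 = 87/16

macro 1: S0 reads c1=2 → after 1×micro: 3; S1 reads c1=2 → after 1×micro: 4; S2 reads c0=2 → after 2×micro: 15/4 ⇒ (c0=3, c1=4, c2=15/4)
macro 2: S0 reads c1=4 → after 1×micro: 0; S1 reads c1=4 → after 1×micro: -1; S2 reads c0=3 → after 2×micro: 87/16 ⇒ (c0=0, c1=-1, c2=87/16)
macro 3: S0 reads c1=-1 → after 1×micro: 1; S1 reads c1=-1 → after 1×micro: -1; S2 reads c0=0 → after 2×micro: 87/64 ⇒ (c0=1, c1=-1, c2=87/64)
macro 4: S0 reads c1=-1 → after 1×micro: 0; S1 reads c1=-1 → after 1×micro: -1; S2 reads c0=1 → after 2×micro: 471/256 ⇒ (c0=0, c1=-1, c2=471/256)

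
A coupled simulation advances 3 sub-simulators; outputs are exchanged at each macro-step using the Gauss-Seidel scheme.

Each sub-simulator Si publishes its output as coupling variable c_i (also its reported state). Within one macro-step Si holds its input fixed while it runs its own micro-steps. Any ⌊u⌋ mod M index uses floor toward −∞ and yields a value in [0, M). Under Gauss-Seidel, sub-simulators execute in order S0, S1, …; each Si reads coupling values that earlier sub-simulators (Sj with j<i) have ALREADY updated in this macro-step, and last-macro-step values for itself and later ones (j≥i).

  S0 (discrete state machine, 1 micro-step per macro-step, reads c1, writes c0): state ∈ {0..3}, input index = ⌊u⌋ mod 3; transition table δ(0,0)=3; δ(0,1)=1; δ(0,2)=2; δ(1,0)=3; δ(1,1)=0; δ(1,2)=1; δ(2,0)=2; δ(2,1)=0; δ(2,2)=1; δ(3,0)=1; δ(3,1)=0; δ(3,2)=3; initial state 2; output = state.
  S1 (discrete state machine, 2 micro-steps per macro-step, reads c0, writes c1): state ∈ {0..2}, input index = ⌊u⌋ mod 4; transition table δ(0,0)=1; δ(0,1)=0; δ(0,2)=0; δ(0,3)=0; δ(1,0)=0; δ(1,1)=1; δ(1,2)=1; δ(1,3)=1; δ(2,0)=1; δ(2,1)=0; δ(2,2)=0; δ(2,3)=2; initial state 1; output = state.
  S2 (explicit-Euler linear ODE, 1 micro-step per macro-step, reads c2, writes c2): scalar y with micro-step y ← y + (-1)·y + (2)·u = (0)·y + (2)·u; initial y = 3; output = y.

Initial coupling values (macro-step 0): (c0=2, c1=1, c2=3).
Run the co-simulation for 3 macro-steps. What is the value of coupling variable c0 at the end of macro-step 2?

macro 1: S0 reads c1=1 → after 1×micro: 0; S1 reads c0=0 → after 2×micro: 1; S2 reads c2=3 → after 1×micro: 6 ⇒ (c0=0, c1=1, c2=6)
macro 2: S0 reads c1=1 → after 1×micro: 1; S1 reads c0=1 → after 2×micro: 1; S2 reads c2=6 → after 1×micro: 12 ⇒ (c0=1, c1=1, c2=12)
macro 3: S0 reads c1=1 → after 1×micro: 0; S1 reads c0=0 → after 2×micro: 1; S2 reads c2=12 → after 1×micro: 24 ⇒ (c0=0, c1=1, c2=24)

c0 at macro-step 2 = 1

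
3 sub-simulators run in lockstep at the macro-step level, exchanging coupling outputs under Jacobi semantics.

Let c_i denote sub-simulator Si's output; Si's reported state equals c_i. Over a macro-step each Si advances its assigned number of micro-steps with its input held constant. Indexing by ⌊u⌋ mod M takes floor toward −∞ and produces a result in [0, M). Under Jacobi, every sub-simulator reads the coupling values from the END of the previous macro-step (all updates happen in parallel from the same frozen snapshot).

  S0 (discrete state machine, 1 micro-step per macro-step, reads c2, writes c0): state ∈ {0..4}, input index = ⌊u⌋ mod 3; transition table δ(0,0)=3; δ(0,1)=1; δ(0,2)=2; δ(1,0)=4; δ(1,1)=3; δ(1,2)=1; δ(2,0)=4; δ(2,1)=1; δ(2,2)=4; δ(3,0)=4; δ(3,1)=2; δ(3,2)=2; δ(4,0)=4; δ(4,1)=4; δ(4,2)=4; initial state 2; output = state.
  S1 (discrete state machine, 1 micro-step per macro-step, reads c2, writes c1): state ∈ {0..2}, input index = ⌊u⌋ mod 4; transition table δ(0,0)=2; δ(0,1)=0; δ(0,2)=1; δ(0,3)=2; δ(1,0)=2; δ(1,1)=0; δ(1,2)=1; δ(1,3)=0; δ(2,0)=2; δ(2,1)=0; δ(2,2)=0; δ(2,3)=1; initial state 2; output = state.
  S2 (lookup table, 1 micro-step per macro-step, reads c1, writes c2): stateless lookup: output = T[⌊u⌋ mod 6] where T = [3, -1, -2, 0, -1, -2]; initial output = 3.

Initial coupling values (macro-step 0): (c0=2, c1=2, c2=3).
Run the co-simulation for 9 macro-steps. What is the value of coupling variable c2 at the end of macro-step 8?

macro 1: S0 reads c2=3 → after 1×micro: 4; S1 reads c2=3 → after 1×micro: 1; S2 reads c1=2 → after 1×micro: -2 ⇒ (c0=4, c1=1, c2=-2)
macro 2: S0 reads c2=-2 → after 1×micro: 4; S1 reads c2=-2 → after 1×micro: 1; S2 reads c1=1 → after 1×micro: -1 ⇒ (c0=4, c1=1, c2=-1)
macro 3: S0 reads c2=-1 → after 1×micro: 4; S1 reads c2=-1 → after 1×micro: 0; S2 reads c1=1 → after 1×micro: -1 ⇒ (c0=4, c1=0, c2=-1)
macro 4: S0 reads c2=-1 → after 1×micro: 4; S1 reads c2=-1 → after 1×micro: 2; S2 reads c1=0 → after 1×micro: 3 ⇒ (c0=4, c1=2, c2=3)
macro 5: S0 reads c2=3 → after 1×micro: 4; S1 reads c2=3 → after 1×micro: 1; S2 reads c1=2 → after 1×micro: -2 ⇒ (c0=4, c1=1, c2=-2)
macro 6: S0 reads c2=-2 → after 1×micro: 4; S1 reads c2=-2 → after 1×micro: 1; S2 reads c1=1 → after 1×micro: -1 ⇒ (c0=4, c1=1, c2=-1)
macro 7: S0 reads c2=-1 → after 1×micro: 4; S1 reads c2=-1 → after 1×micro: 0; S2 reads c1=1 → after 1×micro: -1 ⇒ (c0=4, c1=0, c2=-1)
macro 8: S0 reads c2=-1 → after 1×micro: 4; S1 reads c2=-1 → after 1×micro: 2; S2 reads c1=0 → after 1×micro: 3 ⇒ (c0=4, c1=2, c2=3)
macro 9: S0 reads c2=3 → after 1×micro: 4; S1 reads c2=3 → after 1×micro: 1; S2 reads c1=2 → after 1×micro: -2 ⇒ (c0=4, c1=1, c2=-2)

c2 at macro-step 8 = 3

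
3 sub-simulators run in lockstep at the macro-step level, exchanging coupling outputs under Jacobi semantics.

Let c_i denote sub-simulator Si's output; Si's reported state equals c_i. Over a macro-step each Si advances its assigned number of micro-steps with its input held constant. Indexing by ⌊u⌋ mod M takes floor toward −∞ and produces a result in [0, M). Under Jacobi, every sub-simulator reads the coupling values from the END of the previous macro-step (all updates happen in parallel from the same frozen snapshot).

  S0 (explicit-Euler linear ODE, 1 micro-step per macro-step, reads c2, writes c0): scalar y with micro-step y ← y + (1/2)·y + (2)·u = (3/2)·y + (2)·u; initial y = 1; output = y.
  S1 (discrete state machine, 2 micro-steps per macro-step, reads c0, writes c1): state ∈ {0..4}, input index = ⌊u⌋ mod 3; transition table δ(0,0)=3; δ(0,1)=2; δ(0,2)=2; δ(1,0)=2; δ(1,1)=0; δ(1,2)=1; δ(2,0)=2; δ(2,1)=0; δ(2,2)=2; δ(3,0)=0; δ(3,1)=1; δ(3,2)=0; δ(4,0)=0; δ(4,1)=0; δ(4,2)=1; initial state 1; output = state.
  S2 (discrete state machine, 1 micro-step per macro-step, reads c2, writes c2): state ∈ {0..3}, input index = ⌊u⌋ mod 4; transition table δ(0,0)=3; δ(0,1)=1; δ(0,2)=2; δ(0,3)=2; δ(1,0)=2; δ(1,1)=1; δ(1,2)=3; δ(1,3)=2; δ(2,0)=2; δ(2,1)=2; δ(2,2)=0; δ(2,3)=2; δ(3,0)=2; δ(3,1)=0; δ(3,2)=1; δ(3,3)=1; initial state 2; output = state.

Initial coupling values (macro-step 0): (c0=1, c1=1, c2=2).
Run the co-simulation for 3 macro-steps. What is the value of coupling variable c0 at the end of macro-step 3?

c0 at macro-step 3 = 147/8

macro 1: S0 reads c2=2 → after 1×micro: 11/2; S1 reads c0=1 → after 2×micro: 2; S2 reads c2=2 → after 1×micro: 0 ⇒ (c0=11/2, c1=2, c2=0)
macro 2: S0 reads c2=0 → after 1×micro: 33/4; S1 reads c0=11/2 → after 2×micro: 2; S2 reads c2=0 → after 1×micro: 3 ⇒ (c0=33/4, c1=2, c2=3)
macro 3: S0 reads c2=3 → after 1×micro: 147/8; S1 reads c0=33/4 → after 2×micro: 2; S2 reads c2=3 → after 1×micro: 1 ⇒ (c0=147/8, c1=2, c2=1)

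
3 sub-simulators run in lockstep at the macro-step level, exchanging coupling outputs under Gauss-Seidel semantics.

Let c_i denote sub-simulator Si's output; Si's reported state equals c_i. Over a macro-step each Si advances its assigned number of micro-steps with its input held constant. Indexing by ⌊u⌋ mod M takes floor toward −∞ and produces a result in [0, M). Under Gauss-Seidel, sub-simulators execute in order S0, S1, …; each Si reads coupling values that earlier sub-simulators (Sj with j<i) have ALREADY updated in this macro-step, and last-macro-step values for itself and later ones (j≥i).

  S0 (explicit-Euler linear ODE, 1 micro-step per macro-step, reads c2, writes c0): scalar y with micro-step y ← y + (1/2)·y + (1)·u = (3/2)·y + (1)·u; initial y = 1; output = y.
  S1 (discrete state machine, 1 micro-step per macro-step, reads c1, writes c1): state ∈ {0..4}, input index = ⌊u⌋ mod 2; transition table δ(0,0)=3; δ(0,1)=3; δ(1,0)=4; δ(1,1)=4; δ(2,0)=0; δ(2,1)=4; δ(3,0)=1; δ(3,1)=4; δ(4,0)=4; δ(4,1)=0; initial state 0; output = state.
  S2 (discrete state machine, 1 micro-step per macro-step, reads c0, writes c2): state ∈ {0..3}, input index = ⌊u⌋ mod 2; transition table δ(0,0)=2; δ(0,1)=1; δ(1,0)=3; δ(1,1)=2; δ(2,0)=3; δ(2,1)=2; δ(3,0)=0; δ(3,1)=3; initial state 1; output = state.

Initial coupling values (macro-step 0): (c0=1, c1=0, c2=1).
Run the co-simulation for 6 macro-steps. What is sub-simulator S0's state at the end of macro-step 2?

macro 1: S0 reads c2=1 → after 1×micro: 5/2; S1 reads c1=0 → after 1×micro: 3; S2 reads c0=5/2 → after 1×micro: 3 ⇒ (c0=5/2, c1=3, c2=3)
macro 2: S0 reads c2=3 → after 1×micro: 27/4; S1 reads c1=3 → after 1×micro: 4; S2 reads c0=27/4 → after 1×micro: 0 ⇒ (c0=27/4, c1=4, c2=0)
macro 3: S0 reads c2=0 → after 1×micro: 81/8; S1 reads c1=4 → after 1×micro: 4; S2 reads c0=81/8 → after 1×micro: 2 ⇒ (c0=81/8, c1=4, c2=2)
macro 4: S0 reads c2=2 → after 1×micro: 275/16; S1 reads c1=4 → after 1×micro: 4; S2 reads c0=275/16 → after 1×micro: 2 ⇒ (c0=275/16, c1=4, c2=2)
macro 5: S0 reads c2=2 → after 1×micro: 889/32; S1 reads c1=4 → after 1×micro: 4; S2 reads c0=889/32 → after 1×micro: 2 ⇒ (c0=889/32, c1=4, c2=2)
macro 6: S0 reads c2=2 → after 1×micro: 2795/64; S1 reads c1=4 → after 1×micro: 4; S2 reads c0=2795/64 → after 1×micro: 2 ⇒ (c0=2795/64, c1=4, c2=2)

S0 state at macro-step 2 = 27/4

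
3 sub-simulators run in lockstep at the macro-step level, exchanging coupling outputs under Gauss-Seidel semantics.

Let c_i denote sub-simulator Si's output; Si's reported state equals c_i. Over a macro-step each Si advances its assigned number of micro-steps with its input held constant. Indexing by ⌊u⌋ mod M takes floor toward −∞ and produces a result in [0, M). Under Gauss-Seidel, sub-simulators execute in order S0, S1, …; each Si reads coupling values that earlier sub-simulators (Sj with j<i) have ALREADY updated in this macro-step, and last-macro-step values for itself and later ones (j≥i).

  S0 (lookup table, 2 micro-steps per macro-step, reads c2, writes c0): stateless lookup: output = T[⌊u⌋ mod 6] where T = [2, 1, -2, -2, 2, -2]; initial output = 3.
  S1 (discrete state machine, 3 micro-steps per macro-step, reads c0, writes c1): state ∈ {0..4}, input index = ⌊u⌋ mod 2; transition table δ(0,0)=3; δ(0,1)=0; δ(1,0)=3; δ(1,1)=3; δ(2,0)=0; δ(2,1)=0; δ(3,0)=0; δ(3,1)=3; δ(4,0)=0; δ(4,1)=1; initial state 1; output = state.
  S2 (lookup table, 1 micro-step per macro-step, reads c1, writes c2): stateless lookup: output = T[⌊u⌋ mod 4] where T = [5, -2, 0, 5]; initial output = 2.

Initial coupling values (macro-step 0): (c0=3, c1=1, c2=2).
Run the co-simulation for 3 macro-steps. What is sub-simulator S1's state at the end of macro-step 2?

S1 state at macro-step 2 = 0

macro 1: S0 reads c2=2 → after 2×micro: -2; S1 reads c0=-2 → after 3×micro: 3; S2 reads c1=3 → after 1×micro: 5 ⇒ (c0=-2, c1=3, c2=5)
macro 2: S0 reads c2=5 → after 2×micro: -2; S1 reads c0=-2 → after 3×micro: 0; S2 reads c1=0 → after 1×micro: 5 ⇒ (c0=-2, c1=0, c2=5)
macro 3: S0 reads c2=5 → after 2×micro: -2; S1 reads c0=-2 → after 3×micro: 3; S2 reads c1=3 → after 1×micro: 5 ⇒ (c0=-2, c1=3, c2=5)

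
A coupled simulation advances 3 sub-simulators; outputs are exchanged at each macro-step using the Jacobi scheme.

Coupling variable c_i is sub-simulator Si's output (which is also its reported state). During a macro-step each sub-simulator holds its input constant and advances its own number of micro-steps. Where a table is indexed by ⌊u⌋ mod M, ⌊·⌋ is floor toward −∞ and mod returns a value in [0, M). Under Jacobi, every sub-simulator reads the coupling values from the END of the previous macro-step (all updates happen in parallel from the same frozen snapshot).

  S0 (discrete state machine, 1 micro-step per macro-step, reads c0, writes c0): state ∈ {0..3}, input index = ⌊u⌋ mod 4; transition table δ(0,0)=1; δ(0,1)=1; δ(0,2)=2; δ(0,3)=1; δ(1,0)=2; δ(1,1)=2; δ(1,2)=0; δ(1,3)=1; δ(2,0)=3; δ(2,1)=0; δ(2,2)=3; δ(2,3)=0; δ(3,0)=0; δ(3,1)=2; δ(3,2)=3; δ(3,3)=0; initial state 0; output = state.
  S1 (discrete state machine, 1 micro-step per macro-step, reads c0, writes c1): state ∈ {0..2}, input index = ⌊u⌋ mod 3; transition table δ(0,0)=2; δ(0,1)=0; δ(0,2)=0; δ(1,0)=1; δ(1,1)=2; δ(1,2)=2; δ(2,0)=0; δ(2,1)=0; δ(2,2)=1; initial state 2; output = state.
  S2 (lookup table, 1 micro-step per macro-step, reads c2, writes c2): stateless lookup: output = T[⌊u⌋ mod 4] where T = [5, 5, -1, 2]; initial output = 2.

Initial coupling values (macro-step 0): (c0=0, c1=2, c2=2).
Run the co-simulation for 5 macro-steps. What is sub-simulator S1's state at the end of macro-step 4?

macro 1: S0 reads c0=0 → after 1×micro: 1; S1 reads c0=0 → after 1×micro: 0; S2 reads c2=2 → after 1×micro: -1 ⇒ (c0=1, c1=0, c2=-1)
macro 2: S0 reads c0=1 → after 1×micro: 2; S1 reads c0=1 → after 1×micro: 0; S2 reads c2=-1 → after 1×micro: 2 ⇒ (c0=2, c1=0, c2=2)
macro 3: S0 reads c0=2 → after 1×micro: 3; S1 reads c0=2 → after 1×micro: 0; S2 reads c2=2 → after 1×micro: -1 ⇒ (c0=3, c1=0, c2=-1)
macro 4: S0 reads c0=3 → after 1×micro: 0; S1 reads c0=3 → after 1×micro: 2; S2 reads c2=-1 → after 1×micro: 2 ⇒ (c0=0, c1=2, c2=2)
macro 5: S0 reads c0=0 → after 1×micro: 1; S1 reads c0=0 → after 1×micro: 0; S2 reads c2=2 → after 1×micro: -1 ⇒ (c0=1, c1=0, c2=-1)

S1 state at macro-step 4 = 2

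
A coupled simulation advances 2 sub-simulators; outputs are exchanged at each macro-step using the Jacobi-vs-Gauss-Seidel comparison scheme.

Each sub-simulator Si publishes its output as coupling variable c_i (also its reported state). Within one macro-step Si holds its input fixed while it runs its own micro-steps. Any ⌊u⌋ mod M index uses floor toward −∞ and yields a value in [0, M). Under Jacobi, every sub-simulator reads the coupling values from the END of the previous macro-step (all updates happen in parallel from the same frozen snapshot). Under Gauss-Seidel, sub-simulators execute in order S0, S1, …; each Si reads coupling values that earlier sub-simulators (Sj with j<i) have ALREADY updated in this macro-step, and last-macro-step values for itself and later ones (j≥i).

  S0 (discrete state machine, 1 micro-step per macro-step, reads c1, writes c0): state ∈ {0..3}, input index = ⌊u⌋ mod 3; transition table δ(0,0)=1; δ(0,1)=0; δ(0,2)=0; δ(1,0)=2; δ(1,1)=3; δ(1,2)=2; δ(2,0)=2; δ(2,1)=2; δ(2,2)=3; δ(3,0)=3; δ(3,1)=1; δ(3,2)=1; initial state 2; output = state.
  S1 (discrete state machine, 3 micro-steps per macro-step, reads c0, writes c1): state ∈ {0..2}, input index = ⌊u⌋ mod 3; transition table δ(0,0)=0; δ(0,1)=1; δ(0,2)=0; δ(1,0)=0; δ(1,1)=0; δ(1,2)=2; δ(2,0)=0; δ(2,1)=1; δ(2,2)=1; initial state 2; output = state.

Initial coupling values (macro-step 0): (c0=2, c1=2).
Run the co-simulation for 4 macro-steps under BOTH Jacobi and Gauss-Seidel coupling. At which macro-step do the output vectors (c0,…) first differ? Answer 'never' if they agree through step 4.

[Jacobi] macro 1: S0 reads c1=2 → after 1×micro: 3; S1 reads c0=2 → after 3×micro: 1 ⇒ (c0=3, c1=1)
[Jacobi] macro 2: S0 reads c1=1 → after 1×micro: 1; S1 reads c0=3 → after 3×micro: 0 ⇒ (c0=1, c1=0)
[Jacobi] macro 3: S0 reads c1=0 → after 1×micro: 2; S1 reads c0=1 → after 3×micro: 1 ⇒ (c0=2, c1=1)
[Jacobi] macro 4: S0 reads c1=1 → after 1×micro: 2; S1 reads c0=2 → after 3×micro: 2 ⇒ (c0=2, c1=2)
[Gauss-Seidel] macro 1: S0 reads c1=2 → after 1×micro: 3; S1 reads c0=3 → after 3×micro: 0 ⇒ (c0=3, c1=0)
[Gauss-Seidel] macro 2: S0 reads c1=0 → after 1×micro: 3; S1 reads c0=3 → after 3×micro: 0 ⇒ (c0=3, c1=0)
[Gauss-Seidel] macro 3: S0 reads c1=0 → after 1×micro: 3; S1 reads c0=3 → after 3×micro: 0 ⇒ (c0=3, c1=0)
[Gauss-Seidel] macro 4: S0 reads c1=0 → after 1×micro: 3; S1 reads c0=3 → after 3×micro: 0 ⇒ (c0=3, c1=0)

first divergence at macro-step: 1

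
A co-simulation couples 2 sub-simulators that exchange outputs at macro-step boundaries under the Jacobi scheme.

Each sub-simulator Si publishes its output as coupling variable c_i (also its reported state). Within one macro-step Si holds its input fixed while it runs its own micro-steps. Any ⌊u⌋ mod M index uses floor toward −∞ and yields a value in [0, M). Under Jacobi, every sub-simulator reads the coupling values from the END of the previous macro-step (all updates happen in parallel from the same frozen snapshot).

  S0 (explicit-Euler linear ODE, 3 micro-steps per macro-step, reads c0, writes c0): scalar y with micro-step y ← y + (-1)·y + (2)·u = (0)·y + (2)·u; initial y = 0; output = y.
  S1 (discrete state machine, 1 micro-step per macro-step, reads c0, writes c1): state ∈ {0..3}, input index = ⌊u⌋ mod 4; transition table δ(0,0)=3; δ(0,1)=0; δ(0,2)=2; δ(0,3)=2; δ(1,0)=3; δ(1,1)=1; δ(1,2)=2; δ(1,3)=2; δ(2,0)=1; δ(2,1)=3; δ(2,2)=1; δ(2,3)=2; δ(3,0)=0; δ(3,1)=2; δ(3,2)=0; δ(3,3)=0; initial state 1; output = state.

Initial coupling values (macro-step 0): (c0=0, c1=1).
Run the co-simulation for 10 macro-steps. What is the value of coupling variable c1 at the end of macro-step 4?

c1 at macro-step 4 = 0

macro 1: S0 reads c0=0 → after 3×micro: 0; S1 reads c0=0 → after 1×micro: 3 ⇒ (c0=0, c1=3)
macro 2: S0 reads c0=0 → after 3×micro: 0; S1 reads c0=0 → after 1×micro: 0 ⇒ (c0=0, c1=0)
macro 3: S0 reads c0=0 → after 3×micro: 0; S1 reads c0=0 → after 1×micro: 3 ⇒ (c0=0, c1=3)
macro 4: S0 reads c0=0 → after 3×micro: 0; S1 reads c0=0 → after 1×micro: 0 ⇒ (c0=0, c1=0)
macro 5: S0 reads c0=0 → after 3×micro: 0; S1 reads c0=0 → after 1×micro: 3 ⇒ (c0=0, c1=3)
macro 6: S0 reads c0=0 → after 3×micro: 0; S1 reads c0=0 → after 1×micro: 0 ⇒ (c0=0, c1=0)
macro 7: S0 reads c0=0 → after 3×micro: 0; S1 reads c0=0 → after 1×micro: 3 ⇒ (c0=0, c1=3)
macro 8: S0 reads c0=0 → after 3×micro: 0; S1 reads c0=0 → after 1×micro: 0 ⇒ (c0=0, c1=0)
macro 9: S0 reads c0=0 → after 3×micro: 0; S1 reads c0=0 → after 1×micro: 3 ⇒ (c0=0, c1=3)
macro 10: S0 reads c0=0 → after 3×micro: 0; S1 reads c0=0 → after 1×micro: 0 ⇒ (c0=0, c1=0)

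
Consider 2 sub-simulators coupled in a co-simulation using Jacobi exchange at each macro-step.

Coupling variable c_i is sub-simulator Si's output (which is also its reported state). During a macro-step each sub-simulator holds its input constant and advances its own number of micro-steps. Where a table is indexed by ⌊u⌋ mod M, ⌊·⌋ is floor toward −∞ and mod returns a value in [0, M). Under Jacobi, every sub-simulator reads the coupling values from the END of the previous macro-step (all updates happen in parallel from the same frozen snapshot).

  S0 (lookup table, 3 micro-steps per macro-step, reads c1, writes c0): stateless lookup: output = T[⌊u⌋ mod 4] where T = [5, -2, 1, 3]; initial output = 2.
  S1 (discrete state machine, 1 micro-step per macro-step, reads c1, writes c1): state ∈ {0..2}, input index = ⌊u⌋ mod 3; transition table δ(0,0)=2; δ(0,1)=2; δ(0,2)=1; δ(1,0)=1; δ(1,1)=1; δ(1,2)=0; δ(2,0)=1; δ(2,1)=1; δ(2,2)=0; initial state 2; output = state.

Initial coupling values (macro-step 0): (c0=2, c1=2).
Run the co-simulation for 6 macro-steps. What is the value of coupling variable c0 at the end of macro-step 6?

c0 at macro-step 6 = 5

macro 1: S0 reads c1=2 → after 3×micro: 1; S1 reads c1=2 → after 1×micro: 0 ⇒ (c0=1, c1=0)
macro 2: S0 reads c1=0 → after 3×micro: 5; S1 reads c1=0 → after 1×micro: 2 ⇒ (c0=5, c1=2)
macro 3: S0 reads c1=2 → after 3×micro: 1; S1 reads c1=2 → after 1×micro: 0 ⇒ (c0=1, c1=0)
macro 4: S0 reads c1=0 → after 3×micro: 5; S1 reads c1=0 → after 1×micro: 2 ⇒ (c0=5, c1=2)
macro 5: S0 reads c1=2 → after 3×micro: 1; S1 reads c1=2 → after 1×micro: 0 ⇒ (c0=1, c1=0)
macro 6: S0 reads c1=0 → after 3×micro: 5; S1 reads c1=0 → after 1×micro: 2 ⇒ (c0=5, c1=2)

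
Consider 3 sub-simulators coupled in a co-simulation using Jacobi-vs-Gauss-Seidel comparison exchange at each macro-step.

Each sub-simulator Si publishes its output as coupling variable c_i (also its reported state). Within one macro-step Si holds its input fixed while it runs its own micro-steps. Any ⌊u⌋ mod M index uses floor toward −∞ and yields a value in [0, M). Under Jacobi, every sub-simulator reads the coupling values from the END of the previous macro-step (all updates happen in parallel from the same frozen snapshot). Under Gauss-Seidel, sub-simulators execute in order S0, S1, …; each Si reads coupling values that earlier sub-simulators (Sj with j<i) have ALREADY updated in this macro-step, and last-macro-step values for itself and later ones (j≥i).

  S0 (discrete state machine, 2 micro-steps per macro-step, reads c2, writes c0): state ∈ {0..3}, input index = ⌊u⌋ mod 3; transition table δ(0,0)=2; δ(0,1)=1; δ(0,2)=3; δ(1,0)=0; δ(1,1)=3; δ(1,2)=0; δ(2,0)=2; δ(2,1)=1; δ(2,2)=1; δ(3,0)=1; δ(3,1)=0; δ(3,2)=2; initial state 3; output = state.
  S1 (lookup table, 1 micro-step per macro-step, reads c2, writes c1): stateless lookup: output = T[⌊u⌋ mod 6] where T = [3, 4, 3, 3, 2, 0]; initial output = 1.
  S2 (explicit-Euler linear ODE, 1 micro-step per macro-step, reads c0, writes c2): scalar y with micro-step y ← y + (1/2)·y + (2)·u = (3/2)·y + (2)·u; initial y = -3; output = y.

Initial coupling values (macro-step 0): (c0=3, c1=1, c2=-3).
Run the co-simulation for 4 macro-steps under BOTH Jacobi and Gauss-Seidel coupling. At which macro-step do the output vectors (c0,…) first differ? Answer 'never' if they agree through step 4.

[Jacobi] macro 1: S0 reads c2=-3 → after 2×micro: 0; S1 reads c2=-3 → after 1×micro: 3; S2 reads c0=3 → after 1×micro: 3/2 ⇒ (c0=0, c1=3, c2=3/2)
[Jacobi] macro 2: S0 reads c2=3/2 → after 2×micro: 3; S1 reads c2=3/2 → after 1×micro: 4; S2 reads c0=0 → after 1×micro: 9/4 ⇒ (c0=3, c1=4, c2=9/4)
[Jacobi] macro 3: S0 reads c2=9/4 → after 2×micro: 1; S1 reads c2=9/4 → after 1×micro: 3; S2 reads c0=3 → after 1×micro: 75/8 ⇒ (c0=1, c1=3, c2=75/8)
[Jacobi] macro 4: S0 reads c2=75/8 → after 2×micro: 2; S1 reads c2=75/8 → after 1×micro: 3; S2 reads c0=1 → after 1×micro: 257/16 ⇒ (c0=2, c1=3, c2=257/16)
[Gauss-Seidel] macro 1: S0 reads c2=-3 → after 2×micro: 0; S1 reads c2=-3 → after 1×micro: 3; S2 reads c0=0 → after 1×micro: -9/2 ⇒ (c0=0, c1=3, c2=-9/2)
[Gauss-Seidel] macro 2: S0 reads c2=-9/2 → after 2×micro: 3; S1 reads c2=-9/2 → after 1×micro: 4; S2 reads c0=3 → after 1×micro: -3/4 ⇒ (c0=3, c1=4, c2=-3/4)
[Gauss-Seidel] macro 3: S0 reads c2=-3/4 → after 2×micro: 1; S1 reads c2=-3/4 → after 1×micro: 0; S2 reads c0=1 → after 1×micro: 7/8 ⇒ (c0=1, c1=0, c2=7/8)
[Gauss-Seidel] macro 4: S0 reads c2=7/8 → after 2×micro: 2; S1 reads c2=7/8 → after 1×micro: 3; S2 reads c0=2 → after 1×micro: 85/16 ⇒ (c0=2, c1=3, c2=85/16)

first divergence at macro-step: 1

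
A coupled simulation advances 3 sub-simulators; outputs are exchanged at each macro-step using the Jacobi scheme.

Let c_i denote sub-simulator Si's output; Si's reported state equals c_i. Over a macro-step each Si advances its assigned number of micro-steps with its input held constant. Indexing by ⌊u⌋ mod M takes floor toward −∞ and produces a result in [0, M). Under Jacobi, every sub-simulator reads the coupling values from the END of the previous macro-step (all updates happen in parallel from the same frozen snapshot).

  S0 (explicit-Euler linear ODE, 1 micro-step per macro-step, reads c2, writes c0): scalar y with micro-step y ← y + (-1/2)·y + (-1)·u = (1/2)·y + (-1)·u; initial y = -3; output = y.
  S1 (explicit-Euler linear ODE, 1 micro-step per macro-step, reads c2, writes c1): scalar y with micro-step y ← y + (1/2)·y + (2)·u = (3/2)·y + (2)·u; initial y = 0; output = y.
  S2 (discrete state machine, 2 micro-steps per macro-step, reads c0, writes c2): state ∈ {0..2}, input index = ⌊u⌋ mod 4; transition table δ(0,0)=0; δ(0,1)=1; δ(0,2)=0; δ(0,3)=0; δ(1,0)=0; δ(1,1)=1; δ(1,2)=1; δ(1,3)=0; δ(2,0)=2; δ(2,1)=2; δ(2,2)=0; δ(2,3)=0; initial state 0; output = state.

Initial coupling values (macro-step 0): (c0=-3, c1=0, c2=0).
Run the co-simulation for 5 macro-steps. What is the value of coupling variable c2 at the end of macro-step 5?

c2 at macro-step 5 = 1

macro 1: S0 reads c2=0 → after 1×micro: -3/2; S1 reads c2=0 → after 1×micro: 0; S2 reads c0=-3 → after 2×micro: 1 ⇒ (c0=-3/2, c1=0, c2=1)
macro 2: S0 reads c2=1 → after 1×micro: -7/4; S1 reads c2=1 → after 1×micro: 2; S2 reads c0=-3/2 → after 2×micro: 1 ⇒ (c0=-7/4, c1=2, c2=1)
macro 3: S0 reads c2=1 → after 1×micro: -15/8; S1 reads c2=1 → after 1×micro: 5; S2 reads c0=-7/4 → after 2×micro: 1 ⇒ (c0=-15/8, c1=5, c2=1)
macro 4: S0 reads c2=1 → after 1×micro: -31/16; S1 reads c2=1 → after 1×micro: 19/2; S2 reads c0=-15/8 → after 2×micro: 1 ⇒ (c0=-31/16, c1=19/2, c2=1)
macro 5: S0 reads c2=1 → after 1×micro: -63/32; S1 reads c2=1 → after 1×micro: 65/4; S2 reads c0=-31/16 → after 2×micro: 1 ⇒ (c0=-63/32, c1=65/4, c2=1)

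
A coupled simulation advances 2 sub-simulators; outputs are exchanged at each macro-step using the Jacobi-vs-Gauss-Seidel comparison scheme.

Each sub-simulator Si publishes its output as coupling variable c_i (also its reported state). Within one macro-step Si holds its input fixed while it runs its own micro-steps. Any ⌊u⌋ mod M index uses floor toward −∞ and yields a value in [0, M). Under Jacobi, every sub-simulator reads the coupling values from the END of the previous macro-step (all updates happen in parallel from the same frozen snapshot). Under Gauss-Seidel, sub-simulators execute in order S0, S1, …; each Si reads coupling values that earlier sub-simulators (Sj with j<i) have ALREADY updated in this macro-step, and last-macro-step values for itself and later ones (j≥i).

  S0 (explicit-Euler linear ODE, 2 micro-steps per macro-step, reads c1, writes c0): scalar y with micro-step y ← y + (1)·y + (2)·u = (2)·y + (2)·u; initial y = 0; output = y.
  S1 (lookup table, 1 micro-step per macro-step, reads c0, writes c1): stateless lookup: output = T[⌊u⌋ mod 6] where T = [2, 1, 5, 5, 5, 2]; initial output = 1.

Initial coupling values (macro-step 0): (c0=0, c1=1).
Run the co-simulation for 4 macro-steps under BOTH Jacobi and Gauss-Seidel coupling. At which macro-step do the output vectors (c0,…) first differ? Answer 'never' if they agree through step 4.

[Jacobi] macro 1: S0 reads c1=1 → after 2×micro: 6; S1 reads c0=0 → after 1×micro: 2 ⇒ (c0=6, c1=2)
[Jacobi] macro 2: S0 reads c1=2 → after 2×micro: 36; S1 reads c0=6 → after 1×micro: 2 ⇒ (c0=36, c1=2)
[Jacobi] macro 3: S0 reads c1=2 → after 2×micro: 156; S1 reads c0=36 → after 1×micro: 2 ⇒ (c0=156, c1=2)
[Jacobi] macro 4: S0 reads c1=2 → after 2×micro: 636; S1 reads c0=156 → after 1×micro: 2 ⇒ (c0=636, c1=2)
[Gauss-Seidel] macro 1: S0 reads c1=1 → after 2×micro: 6; S1 reads c0=6 → after 1×micro: 2 ⇒ (c0=6, c1=2)
[Gauss-Seidel] macro 2: S0 reads c1=2 → after 2×micro: 36; S1 reads c0=36 → after 1×micro: 2 ⇒ (c0=36, c1=2)
[Gauss-Seidel] macro 3: S0 reads c1=2 → after 2×micro: 156; S1 reads c0=156 → after 1×micro: 2 ⇒ (c0=156, c1=2)
[Gauss-Seidel] macro 4: S0 reads c1=2 → after 2×micro: 636; S1 reads c0=636 → after 1×micro: 2 ⇒ (c0=636, c1=2)

first divergence at macro-step: never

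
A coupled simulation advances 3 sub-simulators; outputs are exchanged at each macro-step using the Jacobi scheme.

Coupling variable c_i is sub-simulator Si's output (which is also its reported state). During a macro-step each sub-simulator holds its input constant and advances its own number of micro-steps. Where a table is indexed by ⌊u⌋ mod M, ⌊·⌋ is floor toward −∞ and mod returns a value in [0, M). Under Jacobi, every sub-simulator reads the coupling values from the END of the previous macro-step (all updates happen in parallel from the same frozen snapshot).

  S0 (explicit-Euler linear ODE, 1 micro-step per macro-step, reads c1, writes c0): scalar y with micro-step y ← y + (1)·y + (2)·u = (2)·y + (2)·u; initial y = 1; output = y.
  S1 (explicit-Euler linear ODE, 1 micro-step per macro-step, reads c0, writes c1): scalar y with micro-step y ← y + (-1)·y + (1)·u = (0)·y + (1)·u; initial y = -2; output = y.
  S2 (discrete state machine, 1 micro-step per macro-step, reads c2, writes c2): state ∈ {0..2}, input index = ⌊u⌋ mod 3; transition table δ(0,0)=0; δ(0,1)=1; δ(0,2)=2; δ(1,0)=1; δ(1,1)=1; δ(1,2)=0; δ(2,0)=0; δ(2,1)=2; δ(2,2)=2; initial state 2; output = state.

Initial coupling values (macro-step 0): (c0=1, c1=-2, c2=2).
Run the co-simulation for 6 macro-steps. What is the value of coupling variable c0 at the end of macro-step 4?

macro 1: S0 reads c1=-2 → after 1×micro: -2; S1 reads c0=1 → after 1×micro: 1; S2 reads c2=2 → after 1×micro: 2 ⇒ (c0=-2, c1=1, c2=2)
macro 2: S0 reads c1=1 → after 1×micro: -2; S1 reads c0=-2 → after 1×micro: -2; S2 reads c2=2 → after 1×micro: 2 ⇒ (c0=-2, c1=-2, c2=2)
macro 3: S0 reads c1=-2 → after 1×micro: -8; S1 reads c0=-2 → after 1×micro: -2; S2 reads c2=2 → after 1×micro: 2 ⇒ (c0=-8, c1=-2, c2=2)
macro 4: S0 reads c1=-2 → after 1×micro: -20; S1 reads c0=-8 → after 1×micro: -8; S2 reads c2=2 → after 1×micro: 2 ⇒ (c0=-20, c1=-8, c2=2)
macro 5: S0 reads c1=-8 → after 1×micro: -56; S1 reads c0=-20 → after 1×micro: -20; S2 reads c2=2 → after 1×micro: 2 ⇒ (c0=-56, c1=-20, c2=2)
macro 6: S0 reads c1=-20 → after 1×micro: -152; S1 reads c0=-56 → after 1×micro: -56; S2 reads c2=2 → after 1×micro: 2 ⇒ (c0=-152, c1=-56, c2=2)

c0 at macro-step 4 = -20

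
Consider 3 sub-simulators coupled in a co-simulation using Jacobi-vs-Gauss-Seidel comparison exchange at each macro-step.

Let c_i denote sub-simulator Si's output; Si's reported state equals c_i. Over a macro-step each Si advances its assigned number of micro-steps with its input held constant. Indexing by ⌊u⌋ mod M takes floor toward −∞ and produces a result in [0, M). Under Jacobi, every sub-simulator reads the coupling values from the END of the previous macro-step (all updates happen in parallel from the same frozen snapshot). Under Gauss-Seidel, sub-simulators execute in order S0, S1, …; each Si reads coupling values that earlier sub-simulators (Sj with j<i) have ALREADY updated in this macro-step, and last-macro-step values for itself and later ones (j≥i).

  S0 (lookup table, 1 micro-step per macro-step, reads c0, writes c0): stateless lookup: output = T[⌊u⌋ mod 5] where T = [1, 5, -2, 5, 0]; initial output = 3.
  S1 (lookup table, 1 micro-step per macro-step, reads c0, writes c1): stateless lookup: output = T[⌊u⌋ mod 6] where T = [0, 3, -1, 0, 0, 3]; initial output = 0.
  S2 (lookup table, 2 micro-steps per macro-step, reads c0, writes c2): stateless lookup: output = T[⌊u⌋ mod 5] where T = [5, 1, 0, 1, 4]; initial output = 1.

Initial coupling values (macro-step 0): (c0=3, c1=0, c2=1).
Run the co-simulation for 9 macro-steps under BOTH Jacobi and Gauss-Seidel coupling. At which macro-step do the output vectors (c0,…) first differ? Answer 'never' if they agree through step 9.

[Jacobi] macro 1: S0 reads c0=3 → after 1×micro: 5; S1 reads c0=3 → after 1×micro: 0; S2 reads c0=3 → after 2×micro: 1 ⇒ (c0=5, c1=0, c2=1)
[Jacobi] macro 2: S0 reads c0=5 → after 1×micro: 1; S1 reads c0=5 → after 1×micro: 3; S2 reads c0=5 → after 2×micro: 5 ⇒ (c0=1, c1=3, c2=5)
[Jacobi] macro 3: S0 reads c0=1 → after 1×micro: 5; S1 reads c0=1 → after 1×micro: 3; S2 reads c0=1 → after 2×micro: 1 ⇒ (c0=5, c1=3, c2=1)
[Jacobi] macro 4: S0 reads c0=5 → after 1×micro: 1; S1 reads c0=5 → after 1×micro: 3; S2 reads c0=5 → after 2×micro: 5 ⇒ (c0=1, c1=3, c2=5)
[Jacobi] macro 5: S0 reads c0=1 → after 1×micro: 5; S1 reads c0=1 → after 1×micro: 3; S2 reads c0=1 → after 2×micro: 1 ⇒ (c0=5, c1=3, c2=1)
[Jacobi] macro 6: S0 reads c0=5 → after 1×micro: 1; S1 reads c0=5 → after 1×micro: 3; S2 reads c0=5 → after 2×micro: 5 ⇒ (c0=1, c1=3, c2=5)
[Jacobi] macro 7: S0 reads c0=1 → after 1×micro: 5; S1 reads c0=1 → after 1×micro: 3; S2 reads c0=1 → after 2×micro: 1 ⇒ (c0=5, c1=3, c2=1)
[Jacobi] macro 8: S0 reads c0=5 → after 1×micro: 1; S1 reads c0=5 → after 1×micro: 3; S2 reads c0=5 → after 2×micro: 5 ⇒ (c0=1, c1=3, c2=5)
[Jacobi] macro 9: S0 reads c0=1 → after 1×micro: 5; S1 reads c0=1 → after 1×micro: 3; S2 reads c0=1 → after 2×micro: 1 ⇒ (c0=5, c1=3, c2=1)
[Gauss-Seidel] macro 1: S0 reads c0=3 → after 1×micro: 5; S1 reads c0=5 → after 1×micro: 3; S2 reads c0=5 → after 2×micro: 5 ⇒ (c0=5, c1=3, c2=5)
[Gauss-Seidel] macro 2: S0 reads c0=5 → after 1×micro: 1; S1 reads c0=1 → after 1×micro: 3; S2 reads c0=1 → after 2×micro: 1 ⇒ (c0=1, c1=3, c2=1)
[Gauss-Seidel] macro 3: S0 reads c0=1 → after 1×micro: 5; S1 reads c0=5 → after 1×micro: 3; S2 reads c0=5 → after 2×micro: 5 ⇒ (c0=5, c1=3, c2=5)
[Gauss-Seidel] macro 4: S0 reads c0=5 → after 1×micro: 1; S1 reads c0=1 → after 1×micro: 3; S2 reads c0=1 → after 2×micro: 1 ⇒ (c0=1, c1=3, c2=1)
[Gauss-Seidel] macro 5: S0 reads c0=1 → after 1×micro: 5; S1 reads c0=5 → after 1×micro: 3; S2 reads c0=5 → after 2×micro: 5 ⇒ (c0=5, c1=3, c2=5)
[Gauss-Seidel] macro 6: S0 reads c0=5 → after 1×micro: 1; S1 reads c0=1 → after 1×micro: 3; S2 reads c0=1 → after 2×micro: 1 ⇒ (c0=1, c1=3, c2=1)
[Gauss-Seidel] macro 7: S0 reads c0=1 → after 1×micro: 5; S1 reads c0=5 → after 1×micro: 3; S2 reads c0=5 → after 2×micro: 5 ⇒ (c0=5, c1=3, c2=5)
[Gauss-Seidel] macro 8: S0 reads c0=5 → after 1×micro: 1; S1 reads c0=1 → after 1×micro: 3; S2 reads c0=1 → after 2×micro: 1 ⇒ (c0=1, c1=3, c2=1)
[Gauss-Seidel] macro 9: S0 reads c0=1 → after 1×micro: 5; S1 reads c0=5 → after 1×micro: 3; S2 reads c0=5 → after 2×micro: 5 ⇒ (c0=5, c1=3, c2=5)

first divergence at macro-step: 1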